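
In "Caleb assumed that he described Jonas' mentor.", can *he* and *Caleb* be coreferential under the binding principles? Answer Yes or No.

*Caleb* is an R-expression; Principle C requires it to be free (not bound by any c-commanding expression).
— he: subject of the clause headed by 'described'; the pronoun does not c-command the R-expression — coreference allowed.

Yes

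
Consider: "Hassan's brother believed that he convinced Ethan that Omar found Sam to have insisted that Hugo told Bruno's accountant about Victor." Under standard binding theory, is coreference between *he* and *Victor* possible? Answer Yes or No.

No

*Victor* is an R-expression; Principle C requires it to be free (not bound by any c-commanding expression).
— he: subject of the clause headed by 'convinced'; the pronoun c-commands the R-expression — coreference blocked (Principle C).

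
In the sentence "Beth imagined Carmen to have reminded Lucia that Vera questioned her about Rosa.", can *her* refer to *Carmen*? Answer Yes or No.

Yes

*her* is a pronoun; Principle B requires it to be free in its binding domain — the clause headed by 'questioned'.
— Carmen: subject of the clause headed by 'reminded'; c-commands the pronoun but lies outside its binding domain — allowed.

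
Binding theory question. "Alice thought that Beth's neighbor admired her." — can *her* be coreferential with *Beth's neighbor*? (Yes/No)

No

*her* is a pronoun; Principle B requires it to be free in its binding domain — the clause headed by 'admired'.
— Beth's neighbor: subject of the clause headed by 'admired'; c-commands the pronoun within its binding domain — blocked (Principle B).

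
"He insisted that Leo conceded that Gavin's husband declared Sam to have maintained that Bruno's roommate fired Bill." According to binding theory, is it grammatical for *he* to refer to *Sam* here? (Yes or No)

*Sam* is an R-expression; Principle C requires it to be free (not bound by any c-commanding expression).
— he: subject of the matrix clause; the pronoun c-commands the R-expression — coreference blocked (Principle C).

No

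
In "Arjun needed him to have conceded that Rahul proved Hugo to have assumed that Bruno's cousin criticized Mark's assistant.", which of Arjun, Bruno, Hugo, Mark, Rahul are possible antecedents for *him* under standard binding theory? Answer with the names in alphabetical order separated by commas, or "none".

none

*him* is a pronoun; Principle B requires it to be free in its binding domain — the matrix clause.
— Arjun: subject of the matrix clause; c-commands the pronoun within its binding domain — blocked (Principle B).
— Bruno: possessor inside the subject DP of the clause headed by 'criticized'; is c-commanded by the pronoun; coreference would bind this R-expression — blocked (Principle C).
— Hugo: subject of the clause headed by 'assumed'; is c-commanded by the pronoun; coreference would bind this R-expression — blocked (Principle C).
— Mark: possessor inside the object DP of the clause headed by 'criticized'; is c-commanded by the pronoun; coreference would bind this R-expression — blocked (Principle C).
— Rahul: subject of the clause headed by 'proved'; is c-commanded by the pronoun; coreference would bind this R-expression — blocked (Principle C).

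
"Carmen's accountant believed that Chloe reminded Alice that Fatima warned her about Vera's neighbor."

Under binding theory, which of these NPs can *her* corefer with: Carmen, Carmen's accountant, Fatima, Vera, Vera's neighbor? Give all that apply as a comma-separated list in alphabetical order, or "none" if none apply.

*her* is a pronoun; Principle B requires it to be free in its binding domain — the clause headed by 'warned'.
— Carmen: possessor inside the subject DP of the matrix clause; does not c-command the pronoun — Principle B does not apply; allowed.
— Carmen's accountant: subject of the matrix clause; c-commands the pronoun but lies outside its binding domain — allowed.
— Fatima: subject of the clause headed by 'warned'; c-commands the pronoun within its binding domain — blocked (Principle B).
— Vera: possessor inside the second object DP of the clause headed by 'warned'; is c-commanded by the pronoun; coreference would bind this R-expression — blocked (Principle C).
— Vera's neighbor: second object of the clause headed by 'warned'; is c-commanded by the pronoun; coreference would bind this R-expression — blocked (Principle C).

Carmen, Carmen's accountant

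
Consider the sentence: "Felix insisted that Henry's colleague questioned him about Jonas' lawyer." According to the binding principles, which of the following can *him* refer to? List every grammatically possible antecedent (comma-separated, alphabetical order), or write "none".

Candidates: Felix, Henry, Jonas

Felix, Henry

*him* is a pronoun; Principle B requires it to be free in its binding domain — the clause headed by 'questioned'.
— Felix: subject of the matrix clause; c-commands the pronoun but lies outside its binding domain — allowed.
— Henry: possessor inside the subject DP of the clause headed by 'questioned'; does not c-command the pronoun — Principle B does not apply; allowed.
— Jonas: possessor inside the second object DP of the clause headed by 'questioned'; is c-commanded by the pronoun; coreference would bind this R-expression — blocked (Principle C).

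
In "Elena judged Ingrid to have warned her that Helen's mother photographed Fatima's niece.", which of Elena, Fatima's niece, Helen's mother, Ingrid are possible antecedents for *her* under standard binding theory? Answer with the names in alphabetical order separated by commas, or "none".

Elena

*her* is a pronoun; Principle B requires it to be free in its binding domain — the clause headed by 'warned'.
— Elena: subject of the matrix clause; c-commands the pronoun but lies outside its binding domain — allowed.
— Fatima's niece: object of the clause headed by 'photographed'; is c-commanded by the pronoun; coreference would bind this R-expression — blocked (Principle C).
— Helen's mother: subject of the clause headed by 'photographed'; is c-commanded by the pronoun; coreference would bind this R-expression — blocked (Principle C).
— Ingrid: subject of the clause headed by 'warned'; c-commands the pronoun within its binding domain — blocked (Principle B).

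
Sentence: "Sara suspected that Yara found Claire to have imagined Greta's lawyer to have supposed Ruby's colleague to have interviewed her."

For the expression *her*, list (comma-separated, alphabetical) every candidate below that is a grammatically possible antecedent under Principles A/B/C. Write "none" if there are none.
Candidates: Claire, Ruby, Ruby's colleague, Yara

*her* is a pronoun; Principle B requires it to be free in its binding domain — the clause headed by 'interviewed'.
— Claire: subject of the clause headed by 'imagined'; c-commands the pronoun but lies outside its binding domain — allowed.
— Ruby: possessor inside the subject DP of the clause headed by 'interviewed'; does not c-command the pronoun — Principle B does not apply; allowed.
— Ruby's colleague: subject of the clause headed by 'interviewed'; c-commands the pronoun within its binding domain — blocked (Principle B).
— Yara: subject of the clause headed by 'found'; c-commands the pronoun but lies outside its binding domain — allowed.

Claire, Ruby, Yara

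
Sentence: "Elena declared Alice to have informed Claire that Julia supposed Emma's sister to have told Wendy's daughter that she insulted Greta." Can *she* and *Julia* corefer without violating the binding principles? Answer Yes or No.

Yes

*Julia* is an R-expression; Principle C requires it to be free (not bound by any c-commanding expression).
— she: subject of the clause headed by 'insulted'; the pronoun does not c-command the R-expression — coreference allowed.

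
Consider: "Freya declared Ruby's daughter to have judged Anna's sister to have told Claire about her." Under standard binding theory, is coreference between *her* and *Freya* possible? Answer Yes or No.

Yes

*Freya* is an R-expression; Principle C requires it to be free (not bound by any c-commanding expression).
— her: second object of the clause headed by 'told'; the pronoun does not c-command the R-expression — coreference allowed.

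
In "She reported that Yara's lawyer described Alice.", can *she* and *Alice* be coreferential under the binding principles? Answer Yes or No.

No

*Alice* is an R-expression; Principle C requires it to be free (not bound by any c-commanding expression).
— she: subject of the matrix clause; the pronoun c-commands the R-expression — coreference blocked (Principle C).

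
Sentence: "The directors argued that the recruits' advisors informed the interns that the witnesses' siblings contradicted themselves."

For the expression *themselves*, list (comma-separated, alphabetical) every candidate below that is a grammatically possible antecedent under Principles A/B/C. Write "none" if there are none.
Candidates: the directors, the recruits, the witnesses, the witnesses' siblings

the witnesses' siblings

*themselves* is a reflexive; Principle A requires it to be bound within its binding domain — the clause headed by 'contradicted'.
— the directors: subject of the matrix clause; c-commands the reflexive but lies outside its binding domain — cannot bind it (Principle A).
— the recruits: possessor inside the subject DP of the clause headed by 'informed'; does not c-command the reflexive — cannot bind it (Principle A).
— the witnesses: possessor inside the subject DP of the clause headed by 'contradicted'; does not c-command the reflexive — cannot bind it (Principle A).
— the witnesses' siblings: subject of the clause headed by 'contradicted'; c-commands the reflexive within its binding domain — allowed (Principle A).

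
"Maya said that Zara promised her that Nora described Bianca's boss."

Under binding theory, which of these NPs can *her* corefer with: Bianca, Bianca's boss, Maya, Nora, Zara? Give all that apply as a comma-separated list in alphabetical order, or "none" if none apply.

Maya

*her* is a pronoun; Principle B requires it to be free in its binding domain — the clause headed by 'promised'.
— Bianca: possessor inside the object DP of the clause headed by 'described'; is c-commanded by the pronoun; coreference would bind this R-expression — blocked (Principle C).
— Bianca's boss: object of the clause headed by 'described'; is c-commanded by the pronoun; coreference would bind this R-expression — blocked (Principle C).
— Maya: subject of the matrix clause; c-commands the pronoun but lies outside its binding domain — allowed.
— Nora: subject of the clause headed by 'described'; is c-commanded by the pronoun; coreference would bind this R-expression — blocked (Principle C).
— Zara: subject of the clause headed by 'promised'; c-commands the pronoun within its binding domain — blocked (Principle B).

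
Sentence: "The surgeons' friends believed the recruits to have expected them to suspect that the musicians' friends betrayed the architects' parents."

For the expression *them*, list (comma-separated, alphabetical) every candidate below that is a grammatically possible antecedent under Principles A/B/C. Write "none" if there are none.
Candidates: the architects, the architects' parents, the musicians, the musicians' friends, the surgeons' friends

*them* is a pronoun; Principle B requires it to be free in its binding domain — the clause headed by 'expected'.
— the architects: possessor inside the object DP of the clause headed by 'betrayed'; is c-commanded by the pronoun; coreference would bind this R-expression — blocked (Principle C).
— the architects' parents: object of the clause headed by 'betrayed'; is c-commanded by the pronoun; coreference would bind this R-expression — blocked (Principle C).
— the musicians: possessor inside the subject DP of the clause headed by 'betrayed'; is c-commanded by the pronoun; coreference would bind this R-expression — blocked (Principle C).
— the musicians' friends: subject of the clause headed by 'betrayed'; is c-commanded by the pronoun; coreference would bind this R-expression — blocked (Principle C).
— the surgeons' friends: subject of the matrix clause; c-commands the pronoun but lies outside its binding domain — allowed.

the surgeons' friends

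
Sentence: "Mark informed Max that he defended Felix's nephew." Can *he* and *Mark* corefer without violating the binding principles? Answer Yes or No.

Yes

*Mark* is an R-expression; Principle C requires it to be free (not bound by any c-commanding expression).
— he: subject of the clause headed by 'defended'; the pronoun does not c-command the R-expression — coreference allowed.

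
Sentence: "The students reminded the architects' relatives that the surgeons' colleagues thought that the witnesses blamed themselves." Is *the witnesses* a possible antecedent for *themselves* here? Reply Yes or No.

Yes

*themselves* is a reflexive; Principle A requires it to be bound within its binding domain — the clause headed by 'blamed'.
— the witnesses: subject of the clause headed by 'blamed'; c-commands the reflexive within its binding domain — allowed (Principle A).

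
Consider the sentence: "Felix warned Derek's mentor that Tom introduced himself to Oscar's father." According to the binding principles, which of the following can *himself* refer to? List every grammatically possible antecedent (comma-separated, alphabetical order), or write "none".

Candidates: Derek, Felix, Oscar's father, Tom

Tom

*himself* is a reflexive; Principle A requires it to be bound within its binding domain — the clause headed by 'introduced'.
— Derek: possessor inside the object DP of the matrix clause; does not c-command the reflexive — cannot bind it (Principle A).
— Felix: subject of the matrix clause; c-commands the reflexive but lies outside its binding domain — cannot bind it (Principle A).
— Oscar's father: second object of the clause headed by 'introduced'; does not c-command the reflexive — cannot bind it (Principle A).
— Tom: subject of the clause headed by 'introduced'; c-commands the reflexive within its binding domain — allowed (Principle A).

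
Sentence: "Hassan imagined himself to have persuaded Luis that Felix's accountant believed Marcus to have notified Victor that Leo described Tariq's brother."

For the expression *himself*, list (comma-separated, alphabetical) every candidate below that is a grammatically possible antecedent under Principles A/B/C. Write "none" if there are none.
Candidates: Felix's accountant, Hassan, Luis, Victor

*himself* is a reflexive; Principle A requires it to be bound within its binding domain — the matrix clause.
— Felix's accountant: subject of the clause headed by 'believed'; does not c-command the reflexive — cannot bind it (Principle A).
— Hassan: subject of the matrix clause; c-commands the reflexive within its binding domain — allowed (Principle A).
— Luis: object of the clause headed by 'persuaded'; does not c-command the reflexive — cannot bind it (Principle A).
— Victor: object of the clause headed by 'notified'; does not c-command the reflexive — cannot bind it (Principle A).

Hassan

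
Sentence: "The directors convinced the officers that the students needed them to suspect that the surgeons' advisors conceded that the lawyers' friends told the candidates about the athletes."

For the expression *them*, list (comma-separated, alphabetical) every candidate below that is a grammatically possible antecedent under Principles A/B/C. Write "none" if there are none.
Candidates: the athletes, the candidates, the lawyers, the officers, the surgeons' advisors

*them* is a pronoun; Principle B requires it to be free in its binding domain — the clause headed by 'needed'.
— the athletes: second object of the clause headed by 'told'; is c-commanded by the pronoun; coreference would bind this R-expression — blocked (Principle C).
— the candidates: object of the clause headed by 'told'; is c-commanded by the pronoun; coreference would bind this R-expression — blocked (Principle C).
— the lawyers: possessor inside the subject DP of the clause headed by 'told'; is c-commanded by the pronoun; coreference would bind this R-expression — blocked (Principle C).
— the officers: object of the matrix clause; c-commands the pronoun but lies outside its binding domain — allowed.
— the surgeons' advisors: subject of the clause headed by 'conceded'; is c-commanded by the pronoun; coreference would bind this R-expression — blocked (Principle C).

the officers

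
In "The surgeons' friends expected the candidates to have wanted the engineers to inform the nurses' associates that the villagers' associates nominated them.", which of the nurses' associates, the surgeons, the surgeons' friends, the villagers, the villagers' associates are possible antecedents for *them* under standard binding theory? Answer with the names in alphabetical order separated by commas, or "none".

*them* is a pronoun; Principle B requires it to be free in its binding domain — the clause headed by 'nominated'.
— the nurses' associates: object of the clause headed by 'inform'; c-commands the pronoun but lies outside its binding domain — allowed.
— the surgeons: possessor inside the subject DP of the matrix clause; does not c-command the pronoun — Principle B does not apply; allowed.
— the surgeons' friends: subject of the matrix clause; c-commands the pronoun but lies outside its binding domain — allowed.
— the villagers: possessor inside the subject DP of the clause headed by 'nominated'; does not c-command the pronoun — Principle B does not apply; allowed.
— the villagers' associates: subject of the clause headed by 'nominated'; c-commands the pronoun within its binding domain — blocked (Principle B).

the nurses' associates, the surgeons, the surgeons' friends, the villagers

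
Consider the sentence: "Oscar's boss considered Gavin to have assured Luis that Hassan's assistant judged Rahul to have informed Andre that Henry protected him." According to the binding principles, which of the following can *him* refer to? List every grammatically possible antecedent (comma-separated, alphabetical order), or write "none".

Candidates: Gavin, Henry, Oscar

Gavin, Oscar

*him* is a pronoun; Principle B requires it to be free in its binding domain — the clause headed by 'protected'.
— Gavin: subject of the clause headed by 'assured'; c-commands the pronoun but lies outside its binding domain — allowed.
— Henry: subject of the clause headed by 'protected'; c-commands the pronoun within its binding domain — blocked (Principle B).
— Oscar: possessor inside the subject DP of the matrix clause; does not c-command the pronoun — Principle B does not apply; allowed.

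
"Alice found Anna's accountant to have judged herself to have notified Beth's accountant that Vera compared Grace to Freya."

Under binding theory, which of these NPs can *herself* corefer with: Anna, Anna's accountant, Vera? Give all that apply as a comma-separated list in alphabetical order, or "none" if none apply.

*herself* is a reflexive; Principle A requires it to be bound within its binding domain — the clause headed by 'judged'.
— Anna: possessor inside the subject DP of the clause headed by 'judged'; does not c-command the reflexive — cannot bind it (Principle A).
— Anna's accountant: subject of the clause headed by 'judged'; c-commands the reflexive within its binding domain — allowed (Principle A).
— Vera: subject of the clause headed by 'compared'; does not c-command the reflexive — cannot bind it (Principle A).

Anna's accountant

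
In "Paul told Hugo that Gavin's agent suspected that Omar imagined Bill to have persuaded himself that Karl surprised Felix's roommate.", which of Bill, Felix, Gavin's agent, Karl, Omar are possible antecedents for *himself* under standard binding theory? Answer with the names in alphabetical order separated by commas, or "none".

*himself* is a reflexive; Principle A requires it to be bound within its binding domain — the clause headed by 'persuaded'.
— Bill: subject of the clause headed by 'persuaded'; c-commands the reflexive within its binding domain — allowed (Principle A).
— Felix: possessor inside the object DP of the clause headed by 'surprised'; does not c-command the reflexive — cannot bind it (Principle A).
— Gavin's agent: subject of the clause headed by 'suspected'; c-commands the reflexive but lies outside its binding domain — cannot bind it (Principle A).
— Karl: subject of the clause headed by 'surprised'; does not c-command the reflexive — cannot bind it (Principle A).
— Omar: subject of the clause headed by 'imagined'; c-commands the reflexive but lies outside its binding domain — cannot bind it (Principle A).

Bill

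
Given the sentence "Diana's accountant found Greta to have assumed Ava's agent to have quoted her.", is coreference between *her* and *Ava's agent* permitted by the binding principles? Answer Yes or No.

*her* is a pronoun; Principle B requires it to be free in its binding domain — the clause headed by 'quoted'.
— Ava's agent: subject of the clause headed by 'quoted'; c-commands the pronoun within its binding domain — blocked (Principle B).

No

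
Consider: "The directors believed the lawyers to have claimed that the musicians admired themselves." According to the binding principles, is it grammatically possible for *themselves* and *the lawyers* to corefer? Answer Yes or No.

*themselves* is a reflexive; Principle A requires it to be bound within its binding domain — the clause headed by 'admired'.
— the lawyers: subject of the clause headed by 'claimed'; c-commands the reflexive but lies outside its binding domain — cannot bind it (Principle A).

No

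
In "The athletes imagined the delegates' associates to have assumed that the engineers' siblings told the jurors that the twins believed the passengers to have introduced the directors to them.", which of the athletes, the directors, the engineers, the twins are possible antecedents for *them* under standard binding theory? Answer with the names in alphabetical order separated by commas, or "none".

*them* is a pronoun; Principle B requires it to be free in its binding domain — the clause headed by 'introduced'.
— the athletes: subject of the matrix clause; c-commands the pronoun but lies outside its binding domain — allowed.
— the directors: object of the clause headed by 'introduced'; c-commands the pronoun within its binding domain — blocked (Principle B).
— the engineers: possessor inside the subject DP of the clause headed by 'told'; does not c-command the pronoun — Principle B does not apply; allowed.
— the twins: subject of the clause headed by 'believed'; c-commands the pronoun but lies outside its binding domain — allowed.

the athletes, the engineers, the twins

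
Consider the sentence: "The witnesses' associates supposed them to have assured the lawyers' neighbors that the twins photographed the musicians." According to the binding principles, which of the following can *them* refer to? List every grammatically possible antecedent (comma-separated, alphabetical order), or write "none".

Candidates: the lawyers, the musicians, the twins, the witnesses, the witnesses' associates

*them* is a pronoun; Principle B requires it to be free in its binding domain — the matrix clause.
— the lawyers: possessor inside the object DP of the clause headed by 'assured'; is c-commanded by the pronoun; coreference would bind this R-expression — blocked (Principle C).
— the musicians: object of the clause headed by 'photographed'; is c-commanded by the pronoun; coreference would bind this R-expression — blocked (Principle C).
— the twins: subject of the clause headed by 'photographed'; is c-commanded by the pronoun; coreference would bind this R-expression — blocked (Principle C).
— the witnesses: possessor inside the subject DP of the matrix clause; does not c-command the pronoun — Principle B does not apply; allowed.
— the witnesses' associates: subject of the matrix clause; c-commands the pronoun within its binding domain — blocked (Principle B).

the witnesses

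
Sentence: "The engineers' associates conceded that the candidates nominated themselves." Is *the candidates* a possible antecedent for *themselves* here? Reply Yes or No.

*themselves* is a reflexive; Principle A requires it to be bound within its binding domain — the clause headed by 'nominated'.
— the candidates: subject of the clause headed by 'nominated'; c-commands the reflexive within its binding domain — allowed (Principle A).

Yes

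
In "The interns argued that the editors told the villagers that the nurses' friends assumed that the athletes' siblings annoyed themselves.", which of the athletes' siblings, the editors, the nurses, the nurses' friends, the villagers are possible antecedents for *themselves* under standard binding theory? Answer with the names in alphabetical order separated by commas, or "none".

the athletes' siblings

*themselves* is a reflexive; Principle A requires it to be bound within its binding domain — the clause headed by 'annoyed'.
— the athletes' siblings: subject of the clause headed by 'annoyed'; c-commands the reflexive within its binding domain — allowed (Principle A).
— the editors: subject of the clause headed by 'told'; c-commands the reflexive but lies outside its binding domain — cannot bind it (Principle A).
— the nurses: possessor inside the subject DP of the clause headed by 'assumed'; does not c-command the reflexive — cannot bind it (Principle A).
— the nurses' friends: subject of the clause headed by 'assumed'; c-commands the reflexive but lies outside its binding domain — cannot bind it (Principle A).
— the villagers: object of the clause headed by 'told'; c-commands the reflexive but lies outside its binding domain — cannot bind it (Principle A).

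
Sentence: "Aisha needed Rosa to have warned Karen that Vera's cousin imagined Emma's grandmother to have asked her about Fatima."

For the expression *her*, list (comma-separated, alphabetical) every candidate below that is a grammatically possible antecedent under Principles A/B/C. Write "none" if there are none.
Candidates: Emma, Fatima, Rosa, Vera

*her* is a pronoun; Principle B requires it to be free in its binding domain — the clause headed by 'asked'.
— Emma: possessor inside the subject DP of the clause headed by 'asked'; does not c-command the pronoun — Principle B does not apply; allowed.
— Fatima: second object of the clause headed by 'asked'; is c-commanded by the pronoun; coreference would bind this R-expression — blocked (Principle C).
— Rosa: subject of the clause headed by 'warned'; c-commands the pronoun but lies outside its binding domain — allowed.
— Vera: possessor inside the subject DP of the clause headed by 'imagined'; does not c-command the pronoun — Principle B does not apply; allowed.

Emma, Rosa, Vera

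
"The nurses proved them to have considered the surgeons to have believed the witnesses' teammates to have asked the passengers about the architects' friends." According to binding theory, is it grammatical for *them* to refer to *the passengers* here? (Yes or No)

No

*the passengers* is an R-expression; Principle C requires it to be free (not bound by any c-commanding expression).
— them: subject of the clause headed by 'considered'; the pronoun c-commands the R-expression — coreference blocked (Principle C).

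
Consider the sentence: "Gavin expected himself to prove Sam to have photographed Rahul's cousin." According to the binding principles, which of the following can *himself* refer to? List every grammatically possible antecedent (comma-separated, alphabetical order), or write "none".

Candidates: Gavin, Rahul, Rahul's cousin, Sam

*himself* is a reflexive; Principle A requires it to be bound within its binding domain — the matrix clause.
— Gavin: subject of the matrix clause; c-commands the reflexive within its binding domain — allowed (Principle A).
— Rahul: possessor inside the object DP of the clause headed by 'photographed'; does not c-command the reflexive — cannot bind it (Principle A).
— Rahul's cousin: object of the clause headed by 'photographed'; does not c-command the reflexive — cannot bind it (Principle A).
— Sam: subject of the clause headed by 'photographed'; does not c-command the reflexive — cannot bind it (Principle A).

Gavin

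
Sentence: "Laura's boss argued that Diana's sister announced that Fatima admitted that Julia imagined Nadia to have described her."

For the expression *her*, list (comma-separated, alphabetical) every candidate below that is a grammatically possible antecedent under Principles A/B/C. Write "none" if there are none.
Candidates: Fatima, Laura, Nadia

*her* is a pronoun; Principle B requires it to be free in its binding domain — the clause headed by 'described'.
— Fatima: subject of the clause headed by 'admitted'; c-commands the pronoun but lies outside its binding domain — allowed.
— Laura: possessor inside the subject DP of the matrix clause; does not c-command the pronoun — Principle B does not apply; allowed.
— Nadia: subject of the clause headed by 'described'; c-commands the pronoun within its binding domain — blocked (Principle B).

Fatima, Laura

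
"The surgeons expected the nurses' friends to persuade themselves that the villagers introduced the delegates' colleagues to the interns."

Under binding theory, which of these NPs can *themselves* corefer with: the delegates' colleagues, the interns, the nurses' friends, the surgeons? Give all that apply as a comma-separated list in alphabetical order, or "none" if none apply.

*themselves* is a reflexive; Principle A requires it to be bound within its binding domain — the clause headed by 'persuade'.
— the delegates' colleagues: object of the clause headed by 'introduced'; does not c-command the reflexive — cannot bind it (Principle A).
— the interns: second object of the clause headed by 'introduced'; does not c-command the reflexive — cannot bind it (Principle A).
— the nurses' friends: subject of the clause headed by 'persuade'; c-commands the reflexive within its binding domain — allowed (Principle A).
— the surgeons: subject of the matrix clause; c-commands the reflexive but lies outside its binding domain — cannot bind it (Principle A).

the nurses' friends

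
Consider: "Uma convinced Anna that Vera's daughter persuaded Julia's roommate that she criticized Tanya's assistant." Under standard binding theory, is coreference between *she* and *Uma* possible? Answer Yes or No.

*Uma* is an R-expression; Principle C requires it to be free (not bound by any c-commanding expression).
— she: subject of the clause headed by 'criticized'; the pronoun does not c-command the R-expression — coreference allowed.

Yes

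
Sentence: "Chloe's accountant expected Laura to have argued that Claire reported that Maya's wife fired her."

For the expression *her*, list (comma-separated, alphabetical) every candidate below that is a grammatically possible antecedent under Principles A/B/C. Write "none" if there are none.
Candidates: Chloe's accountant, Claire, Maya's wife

*her* is a pronoun; Principle B requires it to be free in its binding domain — the clause headed by 'fired'.
— Chloe's accountant: subject of the matrix clause; c-commands the pronoun but lies outside its binding domain — allowed.
— Claire: subject of the clause headed by 'reported'; c-commands the pronoun but lies outside its binding domain — allowed.
— Maya's wife: subject of the clause headed by 'fired'; c-commands the pronoun within its binding domain — blocked (Principle B).

Chloe's accountant, Claire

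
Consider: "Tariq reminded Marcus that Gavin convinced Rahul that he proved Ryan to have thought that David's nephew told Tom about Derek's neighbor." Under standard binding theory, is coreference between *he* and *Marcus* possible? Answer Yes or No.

Yes

*Marcus* is an R-expression; Principle C requires it to be free (not bound by any c-commanding expression).
— he: subject of the clause headed by 'proved'; the pronoun does not c-command the R-expression — coreference allowed.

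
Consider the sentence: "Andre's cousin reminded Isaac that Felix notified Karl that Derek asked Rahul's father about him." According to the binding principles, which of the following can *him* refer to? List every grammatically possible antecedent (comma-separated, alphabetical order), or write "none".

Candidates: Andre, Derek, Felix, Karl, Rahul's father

Andre, Felix, Karl

*him* is a pronoun; Principle B requires it to be free in its binding domain — the clause headed by 'asked'.
— Andre: possessor inside the subject DP of the matrix clause; does not c-command the pronoun — Principle B does not apply; allowed.
— Derek: subject of the clause headed by 'asked'; c-commands the pronoun within its binding domain — blocked (Principle B).
— Felix: subject of the clause headed by 'notified'; c-commands the pronoun but lies outside its binding domain — allowed.
— Karl: object of the clause headed by 'notified'; c-commands the pronoun but lies outside its binding domain — allowed.
— Rahul's father: object of the clause headed by 'asked'; c-commands the pronoun within its binding domain — blocked (Principle B).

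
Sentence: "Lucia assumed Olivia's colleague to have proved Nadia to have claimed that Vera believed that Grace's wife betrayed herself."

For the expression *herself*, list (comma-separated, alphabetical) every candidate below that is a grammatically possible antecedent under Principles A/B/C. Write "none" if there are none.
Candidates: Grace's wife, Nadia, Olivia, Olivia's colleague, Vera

*herself* is a reflexive; Principle A requires it to be bound within its binding domain — the clause headed by 'betrayed'.
— Grace's wife: subject of the clause headed by 'betrayed'; c-commands the reflexive within its binding domain — allowed (Principle A).
— Nadia: subject of the clause headed by 'claimed'; c-commands the reflexive but lies outside its binding domain — cannot bind it (Principle A).
— Olivia: possessor inside the subject DP of the clause headed by 'proved'; does not c-command the reflexive — cannot bind it (Principle A).
— Olivia's colleague: subject of the clause headed by 'proved'; c-commands the reflexive but lies outside its binding domain — cannot bind it (Principle A).
— Vera: subject of the clause headed by 'believed'; c-commands the reflexive but lies outside its binding domain — cannot bind it (Principle A).

Grace's wife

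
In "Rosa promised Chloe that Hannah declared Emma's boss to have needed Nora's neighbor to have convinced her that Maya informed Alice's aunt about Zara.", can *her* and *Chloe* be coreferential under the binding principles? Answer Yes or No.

*Chloe* is an R-expression; Principle C requires it to be free (not bound by any c-commanding expression).
— her: object of the clause headed by 'convinced'; the pronoun does not c-command the R-expression — coreference allowed.

Yes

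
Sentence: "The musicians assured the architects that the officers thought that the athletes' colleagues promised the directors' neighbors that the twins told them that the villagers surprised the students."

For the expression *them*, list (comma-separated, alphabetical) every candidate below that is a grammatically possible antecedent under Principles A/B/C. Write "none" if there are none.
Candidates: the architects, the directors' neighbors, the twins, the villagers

the architects, the directors' neighbors

*them* is a pronoun; Principle B requires it to be free in its binding domain — the clause headed by 'told'.
— the architects: object of the matrix clause; c-commands the pronoun but lies outside its binding domain — allowed.
— the directors' neighbors: object of the clause headed by 'promised'; c-commands the pronoun but lies outside its binding domain — allowed.
— the twins: subject of the clause headed by 'told'; c-commands the pronoun within its binding domain — blocked (Principle B).
— the villagers: subject of the clause headed by 'surprised'; is c-commanded by the pronoun; coreference would bind this R-expression — blocked (Principle C).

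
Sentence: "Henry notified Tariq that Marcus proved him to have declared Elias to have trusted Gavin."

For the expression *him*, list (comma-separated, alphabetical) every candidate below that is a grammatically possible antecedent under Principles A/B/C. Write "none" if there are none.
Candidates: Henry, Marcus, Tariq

Henry, Tariq

*him* is a pronoun; Principle B requires it to be free in its binding domain — the clause headed by 'proved'.
— Henry: subject of the matrix clause; c-commands the pronoun but lies outside its binding domain — allowed.
— Marcus: subject of the clause headed by 'proved'; c-commands the pronoun within its binding domain — blocked (Principle B).
— Tariq: object of the matrix clause; c-commands the pronoun but lies outside its binding domain — allowed.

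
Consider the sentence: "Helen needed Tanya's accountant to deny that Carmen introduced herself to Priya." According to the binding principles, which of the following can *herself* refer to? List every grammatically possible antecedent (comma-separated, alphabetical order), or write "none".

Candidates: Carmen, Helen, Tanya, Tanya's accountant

*herself* is a reflexive; Principle A requires it to be bound within its binding domain — the clause headed by 'introduced'.
— Carmen: subject of the clause headed by 'introduced'; c-commands the reflexive within its binding domain — allowed (Principle A).
— Helen: subject of the matrix clause; c-commands the reflexive but lies outside its binding domain — cannot bind it (Principle A).
— Tanya: possessor inside the subject DP of the clause headed by 'deny'; does not c-command the reflexive — cannot bind it (Principle A).
— Tanya's accountant: subject of the clause headed by 'deny'; c-commands the reflexive but lies outside its binding domain — cannot bind it (Principle A).

Carmen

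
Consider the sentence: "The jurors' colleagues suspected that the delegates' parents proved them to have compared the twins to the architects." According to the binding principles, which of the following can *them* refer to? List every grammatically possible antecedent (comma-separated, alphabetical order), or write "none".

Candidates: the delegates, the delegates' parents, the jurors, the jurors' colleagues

the delegates, the jurors, the jurors' colleagues

*them* is a pronoun; Principle B requires it to be free in its binding domain — the clause headed by 'proved'.
— the delegates: possessor inside the subject DP of the clause headed by 'proved'; does not c-command the pronoun — Principle B does not apply; allowed.
— the delegates' parents: subject of the clause headed by 'proved'; c-commands the pronoun within its binding domain — blocked (Principle B).
— the jurors: possessor inside the subject DP of the matrix clause; does not c-command the pronoun — Principle B does not apply; allowed.
— the jurors' colleagues: subject of the matrix clause; c-commands the pronoun but lies outside its binding domain — allowed.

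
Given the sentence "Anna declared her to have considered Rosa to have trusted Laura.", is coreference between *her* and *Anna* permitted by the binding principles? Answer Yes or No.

*her* is a pronoun; Principle B requires it to be free in its binding domain — the matrix clause.
— Anna: subject of the matrix clause; c-commands the pronoun within its binding domain — blocked (Principle B).

No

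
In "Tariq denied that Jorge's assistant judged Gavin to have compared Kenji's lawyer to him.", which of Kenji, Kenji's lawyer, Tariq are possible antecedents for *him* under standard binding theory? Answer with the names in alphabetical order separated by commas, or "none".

*him* is a pronoun; Principle B requires it to be free in its binding domain — the clause headed by 'compared'.
— Kenji: possessor inside the object DP of the clause headed by 'compared'; does not c-command the pronoun — Principle B does not apply; allowed.
— Kenji's lawyer: object of the clause headed by 'compared'; c-commands the pronoun within its binding domain — blocked (Principle B).
— Tariq: subject of the matrix clause; c-commands the pronoun but lies outside its binding domain — allowed.

Kenji, Tariq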